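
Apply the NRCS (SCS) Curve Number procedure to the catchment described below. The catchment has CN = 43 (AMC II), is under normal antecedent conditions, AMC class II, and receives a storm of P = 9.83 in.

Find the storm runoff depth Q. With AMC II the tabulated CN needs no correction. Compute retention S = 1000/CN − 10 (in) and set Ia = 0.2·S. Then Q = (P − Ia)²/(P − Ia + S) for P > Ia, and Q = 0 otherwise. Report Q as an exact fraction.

Q = 952895161/377836700 in ≈ 2.522 in

CN(II) = 43; AMC II needs no correction.
Retention S: 1000/CN − 10 with CN=43.000 → S = 570/43 ≈ 13.256 in
Ia = 0.2S: 0.2·13.256 = 2.651 in (exactly 114/43)
Excess rainfall: 9.830 − 2.651 = 7.179 in; P > Ia so Q > 0
Runoff Q = (P−Ia)²/(P−Ia+S) = (7.179)²/(7.179+13.256) = 952895161/377836700 ≈ 2.522 in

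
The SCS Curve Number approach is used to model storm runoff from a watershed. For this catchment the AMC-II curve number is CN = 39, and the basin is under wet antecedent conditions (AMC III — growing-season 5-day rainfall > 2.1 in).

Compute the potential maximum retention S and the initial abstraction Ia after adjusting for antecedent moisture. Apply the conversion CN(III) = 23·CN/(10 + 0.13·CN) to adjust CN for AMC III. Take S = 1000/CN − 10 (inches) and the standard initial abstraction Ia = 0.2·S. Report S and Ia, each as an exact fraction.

S = 6100/897 in ≈ 6.800 in; Ia = 1220/897 in ≈ 1.360 in

CN(III) from CN(II)=39: (23·39)/(10 + 0.13·39) = 89700/1507 ≈ 59.522
Retention S: 1000/CN − 10 with CN=59.522 → S = 6100/897 ≈ 6.800 in
Ia = 0.2S: 0.2·6.800 = 1.360 in (exactly 1220/897)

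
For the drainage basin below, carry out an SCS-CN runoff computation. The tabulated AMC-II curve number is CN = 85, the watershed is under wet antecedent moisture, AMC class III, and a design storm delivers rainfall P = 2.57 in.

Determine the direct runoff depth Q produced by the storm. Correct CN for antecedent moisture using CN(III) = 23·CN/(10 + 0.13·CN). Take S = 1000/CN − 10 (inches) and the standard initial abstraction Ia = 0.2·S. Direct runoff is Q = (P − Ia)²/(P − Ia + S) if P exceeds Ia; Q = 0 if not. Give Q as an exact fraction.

Q = 8927793169/4867441700 in ≈ 1.834 in

CN(III) from CN(II)=85: (23·85)/(10 + 0.13·85) = 39100/421 ≈ 92.874
S = 1000/(39100/421) − 10 = 300/391 in ≈ 0.767 in
Initial abstraction Ia = S/5 = (300/391)/5 = 60/391 ≈ 0.153 in
P − Ia = 2.570 − 0.153 = 94487/39100 ≈ 2.417 in (> 0, runoff occurs)
Runoff Q = (P−Ia)²/(P−Ia+S) = (2.417)²/(2.417+0.767) = 8927793169/4867441700 ≈ 1.834 in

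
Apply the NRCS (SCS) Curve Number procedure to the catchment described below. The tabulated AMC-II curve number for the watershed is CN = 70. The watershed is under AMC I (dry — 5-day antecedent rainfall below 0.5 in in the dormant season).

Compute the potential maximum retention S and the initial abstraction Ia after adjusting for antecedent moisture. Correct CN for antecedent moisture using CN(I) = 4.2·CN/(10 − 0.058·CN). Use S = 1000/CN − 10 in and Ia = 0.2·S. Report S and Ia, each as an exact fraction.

CN(I) from CN(II)=70: (4.2·70)/(10 − 0.058·70) = 4900/99 ≈ 49.495
Max retention: S = 1000/(4900/99) − 10 = 500/49 in (≈ 10.204 in)
Initial abstraction Ia = S/5 = (500/49)/5 = 100/49 ≈ 2.041 in

S = 500/49 in ≈ 10.204 in; Ia = 100/49 in ≈ 2.041 in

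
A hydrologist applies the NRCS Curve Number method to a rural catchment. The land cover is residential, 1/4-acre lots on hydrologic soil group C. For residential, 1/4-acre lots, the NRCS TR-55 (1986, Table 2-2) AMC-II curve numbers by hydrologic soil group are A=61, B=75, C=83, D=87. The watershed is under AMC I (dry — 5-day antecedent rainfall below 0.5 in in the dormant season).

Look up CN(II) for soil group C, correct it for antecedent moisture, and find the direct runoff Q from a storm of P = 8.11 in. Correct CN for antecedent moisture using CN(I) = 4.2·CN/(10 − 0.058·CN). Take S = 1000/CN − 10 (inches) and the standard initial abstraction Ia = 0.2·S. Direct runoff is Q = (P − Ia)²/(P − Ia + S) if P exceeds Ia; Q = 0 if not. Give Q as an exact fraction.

NRCS table: residential, 1/4-acre lots, soil group C → CN(II) = 83
Dry (AMC I): CN(I) = 4.2·83/(10 − 0.058·83) = (1743/5)/(2593/500) = 174300/2593 ≈ 67.219
Max retention: S = 1000/(174300/2593) − 10 = 8500/1743 in (≈ 4.877 in)
Initial abstraction Ia = S/5 = (8500/1743)/5 = 1700/1743 ≈ 0.975 in
Since P=8.110 > Ia=0.975: effective rainfall P−Ia = 1243573/174300 in
Runoff Q = (P−Ia)²/(P−Ia+S) = (7.135)²/(7.135+4.877) = 1546473806329/364909773900 ≈ 4.238 in

Q = 1546473806329/364909773900 in ≈ 4.238 in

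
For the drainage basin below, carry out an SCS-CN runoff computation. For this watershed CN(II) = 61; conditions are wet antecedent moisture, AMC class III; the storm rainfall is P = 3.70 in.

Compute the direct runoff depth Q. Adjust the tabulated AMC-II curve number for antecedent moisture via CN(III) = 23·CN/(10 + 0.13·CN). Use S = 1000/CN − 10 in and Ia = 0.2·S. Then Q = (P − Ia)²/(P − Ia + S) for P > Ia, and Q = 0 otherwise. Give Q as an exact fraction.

Q = 1945780321/1166047330 in ≈ 1.669 in

Adjust CN=61 to AMC III: 23·61/(10 + 0.13·61) → 1403 ÷ (1793/100) = 140300/1793 ≈ 78.249
S = 1000/(140300/1793) − 10 = 3900/1403 in ≈ 2.780 in
Ia = 0.2·(3900/1403) = 780/1403 in ≈ 0.556 in
Since P=3.700 > Ia=0.556: effective rainfall P−Ia = 44111/14030 in
Runoff Q = (P−Ia)²/(P−Ia+S) = (3.144)²/(3.144+2.780) = 1945780321/1166047330 ≈ 1.669 in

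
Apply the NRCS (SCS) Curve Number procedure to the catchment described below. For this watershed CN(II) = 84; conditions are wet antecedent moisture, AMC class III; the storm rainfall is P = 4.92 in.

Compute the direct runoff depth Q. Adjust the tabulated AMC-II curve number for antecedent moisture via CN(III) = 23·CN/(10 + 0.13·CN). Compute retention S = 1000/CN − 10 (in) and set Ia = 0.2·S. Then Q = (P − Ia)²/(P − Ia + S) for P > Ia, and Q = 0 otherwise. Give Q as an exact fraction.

Q = 3295793281/813963675 in ≈ 4.049 in

CN(III) from CN(II)=84: (23·84)/(10 + 0.13·84) = 48300/523 ≈ 92.352
S = 1000/(48300/523) − 10 = 400/483 in ≈ 0.828 in
Ia = 0.2·(400/483) = 80/483 in ≈ 0.166 in
Since P=4.920 > Ia=0.166: effective rainfall P−Ia = 57409/12075 in
Q: (57409/12075)² ÷ (67409/12075) = 3295793281/813963675 in (≈ 4.049 in)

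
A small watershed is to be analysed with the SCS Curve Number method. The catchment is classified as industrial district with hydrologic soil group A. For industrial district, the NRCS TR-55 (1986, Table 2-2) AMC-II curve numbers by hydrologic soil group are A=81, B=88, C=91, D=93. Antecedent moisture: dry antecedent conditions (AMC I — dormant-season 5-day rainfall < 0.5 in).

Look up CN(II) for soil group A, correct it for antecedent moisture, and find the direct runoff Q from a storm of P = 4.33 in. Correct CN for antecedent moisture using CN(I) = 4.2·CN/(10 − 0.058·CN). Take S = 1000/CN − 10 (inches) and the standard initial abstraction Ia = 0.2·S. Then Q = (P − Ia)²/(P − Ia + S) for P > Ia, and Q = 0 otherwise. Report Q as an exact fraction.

Q = 298698320089/254560263300 in ≈ 1.173 in

NRCS table: industrial district, soil group A → CN(II) = 81
CN(I) from CN(II)=81: (4.2·81)/(10 − 0.058·81) = 170100/2651 ≈ 64.164
Retention S: 1000/CN − 10 with CN=64.164 → S = 9500/1701 ≈ 5.585 in
Ia = 0.2S: 0.2·5.585 = 1.117 in (exactly 1900/1701)
Excess rainfall: 4.330 − 1.117 = 3.213 in; P > Ia so Q > 0
Q = (546533/170100)²/((546533/170100) + 9500/1701) = (298698320089/28934010000)/(1496533/170100) = 298698320089/254560263300 in ≈ 1.173 in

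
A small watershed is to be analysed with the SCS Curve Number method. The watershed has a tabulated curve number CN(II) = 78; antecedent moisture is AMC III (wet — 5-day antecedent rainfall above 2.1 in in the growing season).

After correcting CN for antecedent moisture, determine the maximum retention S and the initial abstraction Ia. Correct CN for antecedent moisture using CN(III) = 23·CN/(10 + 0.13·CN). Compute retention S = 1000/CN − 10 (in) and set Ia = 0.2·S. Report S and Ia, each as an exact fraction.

S = 1100/897 in ≈ 1.226 in; Ia = 220/897 in ≈ 0.245 in

Wet (AMC III): CN(III) = 23·78/(10 + 0.13·78) = 1794/(1007/50) = 89700/1007 ≈ 89.076
Retention S: 1000/CN − 10 with CN=89.076 → S = 1100/897 ≈ 1.226 in
Initial abstraction Ia = S/5 = (1100/897)/5 = 220/897 ≈ 0.245 in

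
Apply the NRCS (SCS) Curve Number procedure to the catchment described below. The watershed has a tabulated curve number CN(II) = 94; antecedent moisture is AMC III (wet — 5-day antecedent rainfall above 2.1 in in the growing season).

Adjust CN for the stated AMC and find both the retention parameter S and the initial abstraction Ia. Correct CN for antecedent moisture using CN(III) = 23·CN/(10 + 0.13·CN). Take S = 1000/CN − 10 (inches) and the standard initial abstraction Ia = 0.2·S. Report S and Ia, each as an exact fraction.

S = 300/1081 in ≈ 0.278 in; Ia = 60/1081 in ≈ 0.056 in

CN(III) from CN(II)=94: (23·94)/(10 + 0.13·94) = 108100/1111 ≈ 97.300
Max retention: S = 1000/(108100/1111) − 10 = 300/1081 in (≈ 0.278 in)
Initial abstraction Ia = S/5 = (300/1081)/5 = 60/1081 ≈ 0.056 in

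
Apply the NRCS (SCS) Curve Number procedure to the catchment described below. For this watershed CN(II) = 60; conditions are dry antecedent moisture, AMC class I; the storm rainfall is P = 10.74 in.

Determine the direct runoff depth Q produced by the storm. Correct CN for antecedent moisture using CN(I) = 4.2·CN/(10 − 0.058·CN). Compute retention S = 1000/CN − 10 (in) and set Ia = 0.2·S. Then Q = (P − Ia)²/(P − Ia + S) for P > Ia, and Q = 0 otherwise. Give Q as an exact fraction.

CN(I) from CN(II)=60: (4.2·60)/(10 − 0.058·60) = 6300/163 ≈ 38.650
Max retention: S = 1000/(6300/163) − 10 = 1000/63 in (≈ 15.873 in)
Ia = 0.2S: 0.2·15.873 = 3.175 in (exactly 200/63)
Since P=10.740 > Ia=3.175: effective rainfall P−Ia = 23831/3150 in
Q = (23831/3150)²/((23831/3150) + 1000/63) = (567916561/9922500)/(73831/3150) = 567916561/232567650 in ≈ 2.442 in

Q = 567916561/232567650 in ≈ 2.442 in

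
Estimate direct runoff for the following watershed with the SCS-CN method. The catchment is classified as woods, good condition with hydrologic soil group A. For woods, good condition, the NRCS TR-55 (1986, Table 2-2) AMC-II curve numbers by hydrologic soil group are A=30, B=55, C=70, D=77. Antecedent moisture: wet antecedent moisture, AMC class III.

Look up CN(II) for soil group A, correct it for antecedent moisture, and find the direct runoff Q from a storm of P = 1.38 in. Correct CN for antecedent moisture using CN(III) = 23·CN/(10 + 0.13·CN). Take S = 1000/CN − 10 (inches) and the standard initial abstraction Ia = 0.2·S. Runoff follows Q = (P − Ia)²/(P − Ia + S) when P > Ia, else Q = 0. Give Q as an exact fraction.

Q = 0 in ≈ 0.000 in

NRCS table: woods, good condition, soil group A → CN(II) = 30
CN(III) from CN(II)=30: (23·30)/(10 + 0.13·30) = 6900/139 ≈ 49.640
Max retention: S = 1000/(6900/139) − 10 = 700/69 in (≈ 10.145 in)
Ia = 0.2S: 0.2·10.145 = 2.029 in (exactly 140/69)
P = 1.380 ≤ Ia = 2.029 in: entire storm abstracted, Q = 0.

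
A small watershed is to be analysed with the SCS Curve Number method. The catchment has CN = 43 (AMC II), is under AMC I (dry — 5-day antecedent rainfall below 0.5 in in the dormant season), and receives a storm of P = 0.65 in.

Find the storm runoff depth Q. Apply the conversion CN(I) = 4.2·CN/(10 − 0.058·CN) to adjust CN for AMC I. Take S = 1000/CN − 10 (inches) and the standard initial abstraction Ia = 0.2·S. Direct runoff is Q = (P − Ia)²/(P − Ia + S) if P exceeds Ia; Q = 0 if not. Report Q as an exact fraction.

Adjust CN=43 to AMC I: 4.2·43/(10 − 0.058·43) → (903/5) ÷ (3753/500) = 30100/1251 ≈ 24.061
Retention S: 1000/CN − 10 with CN=24.061 → S = 9500/301 ≈ 31.561 in
Ia = 0.2·(9500/301) = 1900/301 in ≈ 6.312 in
P = 0.650 ≤ Ia = 6.312 in: entire storm abstracted, Q = 0.

Q = 0 in ≈ 0.000 in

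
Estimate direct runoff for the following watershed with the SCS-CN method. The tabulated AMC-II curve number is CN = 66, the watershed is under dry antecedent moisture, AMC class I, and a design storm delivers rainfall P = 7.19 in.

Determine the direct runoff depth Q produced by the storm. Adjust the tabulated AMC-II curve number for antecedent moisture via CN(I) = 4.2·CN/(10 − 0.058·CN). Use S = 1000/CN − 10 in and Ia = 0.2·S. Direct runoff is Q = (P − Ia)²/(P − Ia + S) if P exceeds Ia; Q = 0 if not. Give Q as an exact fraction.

Q = 107759223289/81653903100 in ≈ 1.320 in

Adjust CN=66 to AMC I: 4.2·66/(10 − 0.058·66) → (1386/5) ÷ (1543/250) = 69300/1543 ≈ 44.913
Max retention: S = 1000/(69300/1543) − 10 = 8500/693 in (≈ 12.266 in)
Initial abstraction Ia = S/5 = (8500/693)/5 = 1700/693 ≈ 2.453 in
Excess rainfall: 7.190 − 2.453 = 4.737 in; P > Ia so Q > 0
Q = (328267/69300)²/((328267/69300) + 8500/693) = (107759223289/4802490000)/(1178267/69300) = 107759223289/81653903100 in ≈ 1.320 in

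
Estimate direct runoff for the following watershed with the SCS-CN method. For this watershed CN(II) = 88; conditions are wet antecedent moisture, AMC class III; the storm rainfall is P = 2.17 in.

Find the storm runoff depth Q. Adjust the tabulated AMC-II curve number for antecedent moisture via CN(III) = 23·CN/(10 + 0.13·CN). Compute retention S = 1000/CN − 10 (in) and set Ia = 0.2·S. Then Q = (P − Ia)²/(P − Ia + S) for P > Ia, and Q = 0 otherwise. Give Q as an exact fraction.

Adjust CN=88 to AMC III: 23·88/(10 + 0.13·88) → 2024 ÷ (536/25) = 6325/67 ≈ 94.403
Retention S: 1000/CN − 10 with CN=94.403 → S = 150/253 ≈ 0.593 in
Ia = 0.2·(150/253) = 30/253 in ≈ 0.119 in
Since P=2.170 > Ia=0.119: effective rainfall P−Ia = 51901/25300 in
Q: (51901/25300)² ÷ (66901/25300) = 2693713801/1692595300 in (≈ 1.591 in)

Q = 2693713801/1692595300 in ≈ 1.591 in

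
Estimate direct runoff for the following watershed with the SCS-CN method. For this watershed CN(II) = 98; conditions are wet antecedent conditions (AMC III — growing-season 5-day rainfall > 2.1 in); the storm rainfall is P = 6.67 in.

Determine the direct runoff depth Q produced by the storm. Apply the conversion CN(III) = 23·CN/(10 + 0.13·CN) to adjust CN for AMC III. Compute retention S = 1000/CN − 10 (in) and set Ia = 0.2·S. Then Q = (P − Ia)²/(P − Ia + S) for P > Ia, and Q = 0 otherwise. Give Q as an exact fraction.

Q = 562063584681/85619204300 in ≈ 6.565 in

Wet (AMC III): CN(III) = 23·98/(10 + 0.13·98) = 2254/(1137/50) = 112700/1137 ≈ 99.120
Retention S: 1000/CN − 10 with CN=99.120 → S = 100/1127 ≈ 0.089 in
Ia = 0.2·(100/1127) = 20/1127 in ≈ 0.018 in
P − Ia = 6.670 − 0.018 = 749709/112700 ≈ 6.652 in (> 0, runoff occurs)
Q = (749709/112700)²/((749709/112700) + 100/1127) = (562063584681/12701290000)/(759709/112700) = 562063584681/85619204300 in ≈ 6.565 in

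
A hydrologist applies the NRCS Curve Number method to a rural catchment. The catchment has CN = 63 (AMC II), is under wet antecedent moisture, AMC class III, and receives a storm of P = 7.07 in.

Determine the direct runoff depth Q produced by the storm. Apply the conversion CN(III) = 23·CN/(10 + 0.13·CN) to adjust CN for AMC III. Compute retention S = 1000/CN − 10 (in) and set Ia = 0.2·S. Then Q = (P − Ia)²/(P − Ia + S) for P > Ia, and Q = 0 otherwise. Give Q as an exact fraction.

Q = 903341896249/191332190700 in ≈ 4.721 in

Adjust CN=63 to AMC III: 23·63/(10 + 0.13·63) → 1449 ÷ (1819/100) = 144900/1819 ≈ 79.659
S = 1000/(144900/1819) − 10 = 3700/1449 in ≈ 2.553 in
Initial abstraction Ia = S/5 = (3700/1449)/5 = 740/1449 ≈ 0.511 in
P − Ia = 7.070 − 0.511 = 950443/144900 ≈ 6.559 in (> 0, runoff occurs)
Q: (950443/144900)² ÷ (1320443/144900) = 903341896249/191332190700 in (≈ 4.721 in)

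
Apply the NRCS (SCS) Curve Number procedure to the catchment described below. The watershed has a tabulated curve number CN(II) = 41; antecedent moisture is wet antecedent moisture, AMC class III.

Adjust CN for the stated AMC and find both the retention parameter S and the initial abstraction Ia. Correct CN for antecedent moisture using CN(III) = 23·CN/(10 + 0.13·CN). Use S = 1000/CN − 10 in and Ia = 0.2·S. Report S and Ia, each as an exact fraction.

S = 5900/943 in ≈ 6.257 in; Ia = 1180/943 in ≈ 1.251 in

CN(III) from CN(II)=41: (23·41)/(10 + 0.13·41) = 94300/1533 ≈ 61.513
Max retention: S = 1000/(94300/1533) − 10 = 5900/943 in (≈ 6.257 in)
Ia = 0.2S: 0.2·6.257 = 1.251 in (exactly 1180/943)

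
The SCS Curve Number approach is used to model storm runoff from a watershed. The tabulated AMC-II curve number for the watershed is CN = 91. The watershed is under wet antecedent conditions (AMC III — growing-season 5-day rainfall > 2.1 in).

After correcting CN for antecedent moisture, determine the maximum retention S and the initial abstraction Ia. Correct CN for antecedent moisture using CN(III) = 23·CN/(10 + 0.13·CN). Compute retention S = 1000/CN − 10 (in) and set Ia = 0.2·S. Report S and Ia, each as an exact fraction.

Adjust CN=91 to AMC III: 23·91/(10 + 0.13·91) → 2093 ÷ (2183/100) = 209300/2183 ≈ 95.877
Retention S: 1000/CN − 10 with CN=95.877 → S = 900/2093 ≈ 0.430 in
Ia = 0.2·(900/2093) = 180/2093 in ≈ 0.086 in

S = 900/2093 in ≈ 0.430 in; Ia = 180/2093 in ≈ 0.086 in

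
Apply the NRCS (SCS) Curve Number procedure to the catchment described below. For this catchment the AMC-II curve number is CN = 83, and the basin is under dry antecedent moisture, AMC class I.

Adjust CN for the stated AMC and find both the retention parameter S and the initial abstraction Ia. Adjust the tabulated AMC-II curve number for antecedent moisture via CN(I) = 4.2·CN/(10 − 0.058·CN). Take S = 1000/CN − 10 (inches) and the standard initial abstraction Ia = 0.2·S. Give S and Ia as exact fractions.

S = 8500/1743 in ≈ 4.877 in; Ia = 1700/1743 in ≈ 0.975 in

CN(I) from CN(II)=83: (4.2·83)/(10 − 0.058·83) = 174300/2593 ≈ 67.219
S = 1000/(174300/2593) − 10 = 8500/1743 in ≈ 4.877 in
Initial abstraction Ia = S/5 = (8500/1743)/5 = 1700/1743 ≈ 0.975 in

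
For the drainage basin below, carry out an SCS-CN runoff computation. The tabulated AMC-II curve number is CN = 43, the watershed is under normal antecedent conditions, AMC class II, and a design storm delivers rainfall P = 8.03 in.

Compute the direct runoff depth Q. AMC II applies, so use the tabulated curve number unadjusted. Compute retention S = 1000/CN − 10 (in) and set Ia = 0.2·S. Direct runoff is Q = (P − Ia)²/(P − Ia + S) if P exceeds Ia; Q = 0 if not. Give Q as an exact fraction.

Average conditions: CN = 43 (no AMC adjustment).
Max retention: S = 1000/43 − 10 = 570/43 in (≈ 13.256 in)
Ia = 0.2S: 0.2·13.256 = 2.651 in (exactly 114/43)
Since P=8.030 > Ia=2.651: effective rainfall P−Ia = 23129/4300 in
Runoff Q = (P−Ia)²/(P−Ia+S) = (5.379)²/(5.379+13.256) = 534950641/344554700 ≈ 1.553 in

Q = 534950641/344554700 in ≈ 1.553 in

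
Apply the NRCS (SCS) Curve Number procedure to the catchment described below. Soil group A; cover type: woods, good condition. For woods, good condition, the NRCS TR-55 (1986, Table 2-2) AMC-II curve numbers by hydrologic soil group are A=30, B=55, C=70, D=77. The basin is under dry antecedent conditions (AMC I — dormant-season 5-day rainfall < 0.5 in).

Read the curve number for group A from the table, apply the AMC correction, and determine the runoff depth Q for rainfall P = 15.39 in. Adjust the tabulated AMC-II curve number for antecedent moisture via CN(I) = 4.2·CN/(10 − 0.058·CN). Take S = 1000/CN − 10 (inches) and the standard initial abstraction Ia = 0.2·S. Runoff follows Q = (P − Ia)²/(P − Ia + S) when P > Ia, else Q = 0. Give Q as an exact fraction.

NRCS table: woods, good condition, soil group A → CN(II) = 30
Dry (AMC I): CN(I) = 4.2·30/(10 − 0.058·30) = 126/(413/50) = 900/59 ≈ 15.254
Retention S: 1000/CN − 10 with CN=15.254 → S = 500/9 ≈ 55.556 in
Ia = 0.2S: 0.2·55.556 = 11.111 in (exactly 100/9)
P − Ia = 15.390 − 11.111 = 3851/900 ≈ 4.279 in (> 0, runoff occurs)
Q = (3851/900)²/((3851/900) + 500/9) = (14830201/810000)/(53851/900) = 14830201/48465900 in ≈ 0.306 in

Q = 14830201/48465900 in ≈ 0.306 in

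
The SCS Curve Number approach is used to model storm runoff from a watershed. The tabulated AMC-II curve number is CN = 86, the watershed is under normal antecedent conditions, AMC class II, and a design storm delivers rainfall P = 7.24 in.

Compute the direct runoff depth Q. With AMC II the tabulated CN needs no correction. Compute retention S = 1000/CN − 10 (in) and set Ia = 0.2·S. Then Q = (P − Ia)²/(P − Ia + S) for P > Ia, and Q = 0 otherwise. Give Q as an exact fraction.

CN(II) = 86; AMC II needs no correction.
Max retention: S = 1000/86 − 10 = 70/43 in (≈ 1.628 in)
Initial abstraction Ia = S/5 = (70/43)/5 = 14/43 ≈ 0.326 in
Excess rainfall: 7.240 − 0.326 = 6.914 in; P > Ia so Q > 0
Runoff Q = (P−Ia)²/(P−Ia+S) = (6.914)²/(6.914+1.628) = 55249489/9871725 ≈ 5.597 in

Q = 55249489/9871725 in ≈ 5.597 in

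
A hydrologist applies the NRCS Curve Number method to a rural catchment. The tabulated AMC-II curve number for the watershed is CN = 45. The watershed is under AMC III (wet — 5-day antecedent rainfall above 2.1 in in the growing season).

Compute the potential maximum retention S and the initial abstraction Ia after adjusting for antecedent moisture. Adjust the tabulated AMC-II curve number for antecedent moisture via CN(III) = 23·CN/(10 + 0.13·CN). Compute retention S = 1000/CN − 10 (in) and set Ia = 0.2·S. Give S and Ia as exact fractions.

S = 1100/207 in ≈ 5.314 in; Ia = 220/207 in ≈ 1.063 in

CN(III) from CN(II)=45: (23·45)/(10 + 0.13·45) = 20700/317 ≈ 65.300
Retention S: 1000/CN − 10 with CN=65.300 → S = 1100/207 ≈ 5.314 in
Ia = 0.2·(1100/207) = 220/207 in ≈ 1.063 in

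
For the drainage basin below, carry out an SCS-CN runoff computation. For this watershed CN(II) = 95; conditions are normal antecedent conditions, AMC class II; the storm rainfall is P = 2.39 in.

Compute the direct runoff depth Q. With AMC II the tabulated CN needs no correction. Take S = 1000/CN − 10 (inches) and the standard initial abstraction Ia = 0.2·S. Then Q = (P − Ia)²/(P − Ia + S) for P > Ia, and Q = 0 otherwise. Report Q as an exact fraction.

Average conditions: CN = 95 (no AMC adjustment).
S = 1000/95 − 10 = 10/19 in ≈ 0.526 in
Initial abstraction Ia = S/5 = (10/19)/5 = 2/19 ≈ 0.105 in
Excess rainfall: 2.390 − 0.105 = 2.285 in; P > Ia so Q > 0
Runoff Q = (P−Ia)²/(P−Ia+S) = (2.285)²/(2.285+0.526) = 18844281/10147900 ≈ 1.857 in

Q = 18844281/10147900 in ≈ 1.857 in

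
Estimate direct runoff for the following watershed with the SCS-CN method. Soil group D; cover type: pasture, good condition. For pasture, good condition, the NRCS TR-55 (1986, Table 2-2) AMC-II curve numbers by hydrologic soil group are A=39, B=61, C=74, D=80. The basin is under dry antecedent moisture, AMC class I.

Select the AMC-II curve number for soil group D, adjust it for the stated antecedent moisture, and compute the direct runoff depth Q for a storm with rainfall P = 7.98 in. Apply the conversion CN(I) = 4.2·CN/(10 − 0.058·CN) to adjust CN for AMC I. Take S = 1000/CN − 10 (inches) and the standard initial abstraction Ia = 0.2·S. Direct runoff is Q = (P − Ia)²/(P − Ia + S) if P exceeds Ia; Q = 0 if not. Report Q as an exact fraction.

NRCS table: pasture, good condition, soil group D → CN(II) = 80
Adjust CN=80 to AMC I: 4.2·80/(10 − 0.058·80) → 336 ÷ (134/25) = 4200/67 ≈ 62.687
S = 1000/(4200/67) − 10 = 125/21 in ≈ 5.952 in
Initial abstraction Ia = S/5 = (125/21)/5 = 25/21 ≈ 1.190 in
P − Ia = 7.980 − 1.190 = 7129/1050 ≈ 6.790 in (> 0, runoff occurs)
Runoff Q = (P−Ia)²/(P−Ia+S) = (6.790)²/(6.790+5.952) = 50822641/14047950 ≈ 3.618 in

Q = 50822641/14047950 in ≈ 3.618 in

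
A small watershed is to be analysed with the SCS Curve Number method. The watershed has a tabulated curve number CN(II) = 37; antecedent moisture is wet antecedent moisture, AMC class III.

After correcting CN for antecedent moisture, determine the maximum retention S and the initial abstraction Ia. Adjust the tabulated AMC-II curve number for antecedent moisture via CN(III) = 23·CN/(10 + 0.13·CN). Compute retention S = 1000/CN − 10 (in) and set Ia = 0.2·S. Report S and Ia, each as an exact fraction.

CN(III) from CN(II)=37: (23·37)/(10 + 0.13·37) = 85100/1481 ≈ 57.461
Retention S: 1000/CN − 10 with CN=57.461 → S = 6300/851 ≈ 7.403 in
Ia = 0.2S: 0.2·7.403 = 1.481 in (exactly 1260/851)

S = 6300/851 in ≈ 7.403 in; Ia = 1260/851 in ≈ 1.481 in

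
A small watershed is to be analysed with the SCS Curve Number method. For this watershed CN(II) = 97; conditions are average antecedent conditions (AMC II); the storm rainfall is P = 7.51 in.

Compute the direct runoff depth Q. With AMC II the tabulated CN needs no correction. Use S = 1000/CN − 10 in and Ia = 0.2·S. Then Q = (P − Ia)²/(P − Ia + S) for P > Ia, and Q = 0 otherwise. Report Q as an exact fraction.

Average conditions: CN = 97 (no AMC adjustment).
S = 1000/97 − 10 = 30/97 in ≈ 0.309 in
Ia = 0.2·(30/97) = 6/97 in ≈ 0.062 in
Since P=7.510 > Ia=0.062: effective rainfall P−Ia = 72247/9700 in
Q: (72247/9700)² ÷ (75247/9700) = 5219629009/729895900 in (≈ 7.151 in)

Q = 5219629009/729895900 in ≈ 7.151 in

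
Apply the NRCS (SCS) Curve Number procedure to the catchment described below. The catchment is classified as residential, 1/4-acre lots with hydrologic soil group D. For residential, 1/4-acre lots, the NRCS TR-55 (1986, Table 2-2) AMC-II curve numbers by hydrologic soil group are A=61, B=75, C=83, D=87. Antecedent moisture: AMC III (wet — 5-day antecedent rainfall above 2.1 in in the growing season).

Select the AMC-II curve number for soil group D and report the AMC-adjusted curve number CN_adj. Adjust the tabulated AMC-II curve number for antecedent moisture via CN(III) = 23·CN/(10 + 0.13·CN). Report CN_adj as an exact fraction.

CN_adj = 200100/2131 ≈ 93.900

NRCS table: residential, 1/4-acre lots, soil group D → CN(II) = 87
CN(III) from CN(II)=87: (23·87)/(10 + 0.13·87) = 200100/2131 ≈ 93.900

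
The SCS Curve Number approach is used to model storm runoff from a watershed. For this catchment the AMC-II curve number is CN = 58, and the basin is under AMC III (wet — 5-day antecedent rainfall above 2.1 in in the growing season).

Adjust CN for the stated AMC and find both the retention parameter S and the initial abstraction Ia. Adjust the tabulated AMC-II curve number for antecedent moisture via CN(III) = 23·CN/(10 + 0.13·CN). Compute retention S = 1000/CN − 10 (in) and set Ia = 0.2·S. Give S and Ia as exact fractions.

S = 2100/667 in ≈ 3.148 in; Ia = 420/667 in ≈ 0.630 in

CN(III) from CN(II)=58: (23·58)/(10 + 0.13·58) = 66700/877 ≈ 76.055
Max retention: S = 1000/(66700/877) − 10 = 2100/667 in (≈ 3.148 in)
Ia = 0.2·(2100/667) = 420/667 in ≈ 0.630 in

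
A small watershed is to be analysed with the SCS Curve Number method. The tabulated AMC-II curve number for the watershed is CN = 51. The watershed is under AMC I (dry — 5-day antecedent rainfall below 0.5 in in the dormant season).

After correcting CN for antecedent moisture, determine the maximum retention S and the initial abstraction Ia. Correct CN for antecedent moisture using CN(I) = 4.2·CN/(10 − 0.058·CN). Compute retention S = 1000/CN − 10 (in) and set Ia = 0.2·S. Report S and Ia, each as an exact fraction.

Dry (AMC I): CN(I) = 4.2·51/(10 − 0.058·51) = (1071/5)/(3521/500) = 15300/503 ≈ 30.417
Retention S: 1000/CN − 10 with CN=30.417 → S = 3500/153 ≈ 22.876 in
Ia = 0.2·(3500/153) = 700/153 in ≈ 4.575 in

S = 3500/153 in ≈ 22.876 in; Ia = 700/153 in ≈ 4.575 in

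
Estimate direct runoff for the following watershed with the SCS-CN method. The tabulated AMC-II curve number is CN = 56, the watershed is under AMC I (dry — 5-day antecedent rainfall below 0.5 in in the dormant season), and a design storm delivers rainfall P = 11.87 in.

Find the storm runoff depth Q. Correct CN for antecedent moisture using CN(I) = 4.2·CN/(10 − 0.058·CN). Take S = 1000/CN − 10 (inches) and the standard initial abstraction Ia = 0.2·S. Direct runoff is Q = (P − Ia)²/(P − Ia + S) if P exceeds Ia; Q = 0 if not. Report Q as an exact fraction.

Q = 14277621121/5798988300 in ≈ 2.462 in

CN(I) from CN(II)=56: (4.2·56)/(10 − 0.058·56) = 7350/211 ≈ 34.834
Retention S: 1000/CN − 10 with CN=34.834 → S = 2750/147 ≈ 18.707 in
Initial abstraction Ia = S/5 = (2750/147)/5 = 550/147 ≈ 3.741 in
Since P=11.870 > Ia=3.741: effective rainfall P−Ia = 119489/14700 in
Q: (119489/14700)² ÷ (394489/14700) = 14277621121/5798988300 in (≈ 2.462 in)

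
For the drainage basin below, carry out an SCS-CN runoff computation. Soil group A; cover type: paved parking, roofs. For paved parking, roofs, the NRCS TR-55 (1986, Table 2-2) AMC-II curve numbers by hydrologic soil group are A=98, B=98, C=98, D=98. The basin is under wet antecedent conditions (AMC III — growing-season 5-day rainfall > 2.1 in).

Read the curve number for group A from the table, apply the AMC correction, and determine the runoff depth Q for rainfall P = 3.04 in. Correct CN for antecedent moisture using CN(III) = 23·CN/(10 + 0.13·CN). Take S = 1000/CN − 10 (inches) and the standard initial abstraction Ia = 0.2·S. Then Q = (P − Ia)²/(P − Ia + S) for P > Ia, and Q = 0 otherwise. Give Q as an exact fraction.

Q = 1812715776/617398775 in ≈ 2.936 in

NRCS table: paved parking, roofs, soil group A → CN(II) = 98
CN(III) from CN(II)=98: (23·98)/(10 + 0.13·98) = 112700/1137 ≈ 99.120
Max retention: S = 1000/(112700/1137) − 10 = 100/1127 in (≈ 0.089 in)
Ia = 0.2S: 0.2·0.089 = 0.018 in (exactly 20/1127)
Excess rainfall: 3.040 − 0.018 = 3.022 in; P > Ia so Q > 0
Runoff Q = (P−Ia)²/(P−Ia+S) = (3.022)²/(3.022+0.089) = 1812715776/617398775 ≈ 2.936 in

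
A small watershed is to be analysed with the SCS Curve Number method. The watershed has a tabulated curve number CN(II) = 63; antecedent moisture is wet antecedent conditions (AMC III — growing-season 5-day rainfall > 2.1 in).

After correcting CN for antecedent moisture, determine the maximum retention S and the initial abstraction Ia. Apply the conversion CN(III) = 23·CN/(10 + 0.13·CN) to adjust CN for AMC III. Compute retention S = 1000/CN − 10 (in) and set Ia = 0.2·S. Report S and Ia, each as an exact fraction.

S = 3700/1449 in ≈ 2.553 in; Ia = 740/1449 in ≈ 0.511 in

Adjust CN=63 to AMC III: 23·63/(10 + 0.13·63) → 1449 ÷ (1819/100) = 144900/1819 ≈ 79.659
S = 1000/(144900/1819) − 10 = 3700/1449 in ≈ 2.553 in
Ia = 0.2·(3700/1449) = 740/1449 in ≈ 0.511 in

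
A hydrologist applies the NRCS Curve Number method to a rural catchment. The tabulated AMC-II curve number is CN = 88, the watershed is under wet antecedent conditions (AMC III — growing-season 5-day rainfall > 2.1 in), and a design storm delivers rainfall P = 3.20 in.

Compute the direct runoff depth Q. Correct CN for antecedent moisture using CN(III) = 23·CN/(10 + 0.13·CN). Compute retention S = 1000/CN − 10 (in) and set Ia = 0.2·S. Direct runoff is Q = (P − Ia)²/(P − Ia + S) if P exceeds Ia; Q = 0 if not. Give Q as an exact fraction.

Wet (AMC III): CN(III) = 23·88/(10 + 0.13·88) = 2024/(536/25) = 6325/67 ≈ 94.403
Max retention: S = 1000/(6325/67) − 10 = 150/253 in (≈ 0.593 in)
Ia = 0.2·(150/253) = 30/253 in ≈ 0.119 in
Since P=3.200 > Ia=0.119: effective rainfall P−Ia = 3898/1265 in
Q = (3898/1265)²/((3898/1265) + 150/253) = (15194404/1600225)/(4648/1265) = 3798601/1469930 in ≈ 2.584 in

Q = 3798601/1469930 in ≈ 2.584 in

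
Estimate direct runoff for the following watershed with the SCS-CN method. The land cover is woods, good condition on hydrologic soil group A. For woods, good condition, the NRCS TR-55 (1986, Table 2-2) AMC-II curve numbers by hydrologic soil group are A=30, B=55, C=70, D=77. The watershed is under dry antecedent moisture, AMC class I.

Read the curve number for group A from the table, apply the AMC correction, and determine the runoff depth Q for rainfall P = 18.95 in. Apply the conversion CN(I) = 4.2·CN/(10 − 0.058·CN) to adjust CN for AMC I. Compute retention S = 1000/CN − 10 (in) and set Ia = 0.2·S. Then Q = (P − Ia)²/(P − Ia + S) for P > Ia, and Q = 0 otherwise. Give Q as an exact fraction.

Q = 1990921/2053980 in ≈ 0.969 in

NRCS table: woods, good condition, soil group A → CN(II) = 30
CN(I) from CN(II)=30: (4.2·30)/(10 − 0.058·30) = 900/59 ≈ 15.254
Retention S: 1000/CN − 10 with CN=15.254 → S = 500/9 ≈ 55.556 in
Ia = 0.2·(500/9) = 100/9 in ≈ 11.111 in
Excess rainfall: 18.950 − 11.111 = 7.839 in; P > Ia so Q > 0
Q: (1411/180)² ÷ (11411/180) = 1990921/2053980 in (≈ 0.969 in)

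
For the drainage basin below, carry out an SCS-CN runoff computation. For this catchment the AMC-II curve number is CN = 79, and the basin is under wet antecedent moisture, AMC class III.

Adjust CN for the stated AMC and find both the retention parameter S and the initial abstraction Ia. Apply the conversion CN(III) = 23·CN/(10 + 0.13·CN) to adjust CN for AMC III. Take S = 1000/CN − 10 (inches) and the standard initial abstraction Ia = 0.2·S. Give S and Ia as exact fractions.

S = 2100/1817 in ≈ 1.156 in; Ia = 420/1817 in ≈ 0.231 in

Adjust CN=79 to AMC III: 23·79/(10 + 0.13·79) → 1817 ÷ (2027/100) = 181700/2027 ≈ 89.640
S = 1000/(181700/2027) − 10 = 2100/1817 in ≈ 1.156 in
Initial abstraction Ia = S/5 = (2100/1817)/5 = 420/1817 ≈ 0.231 in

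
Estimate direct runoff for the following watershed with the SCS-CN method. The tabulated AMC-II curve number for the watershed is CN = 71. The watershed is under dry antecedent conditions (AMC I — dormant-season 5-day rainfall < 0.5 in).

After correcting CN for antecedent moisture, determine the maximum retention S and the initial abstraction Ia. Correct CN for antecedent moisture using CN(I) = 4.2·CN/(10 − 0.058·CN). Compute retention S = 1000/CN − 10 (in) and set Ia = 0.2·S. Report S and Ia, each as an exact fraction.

S = 14500/1491 in ≈ 9.725 in; Ia = 2900/1491 in ≈ 1.945 in

Dry (AMC I): CN(I) = 4.2·71/(10 − 0.058·71) = (1491/5)/(2941/500) = 149100/2941 ≈ 50.697
Retention S: 1000/CN − 10 with CN=50.697 → S = 14500/1491 ≈ 9.725 in
Ia = 0.2S: 0.2·9.725 = 1.945 in (exactly 2900/1491)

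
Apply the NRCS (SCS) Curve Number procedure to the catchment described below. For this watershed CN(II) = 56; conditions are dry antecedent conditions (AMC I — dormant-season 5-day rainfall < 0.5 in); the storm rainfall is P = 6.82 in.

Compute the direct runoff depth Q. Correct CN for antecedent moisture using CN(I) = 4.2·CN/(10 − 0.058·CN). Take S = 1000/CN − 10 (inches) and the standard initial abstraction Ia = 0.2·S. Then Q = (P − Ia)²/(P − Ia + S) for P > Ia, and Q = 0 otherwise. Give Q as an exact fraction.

Adjust CN=56 to AMC I: 4.2·56/(10 − 0.058·56) → (1176/5) ÷ (844/125) = 7350/211 ≈ 34.834
Max retention: S = 1000/(7350/211) − 10 = 2750/147 in (≈ 18.707 in)
Ia = 0.2S: 0.2·18.707 = 3.741 in (exactly 550/147)
Excess rainfall: 6.820 − 3.741 = 3.079 in; P > Ia so Q > 0
Q = (22627/7350)²/((22627/7350) + 2750/147) = (511981129/54022500)/(160127/7350) = 46543739/106993950 in ≈ 0.435 in

Q = 46543739/106993950 in ≈ 0.435 in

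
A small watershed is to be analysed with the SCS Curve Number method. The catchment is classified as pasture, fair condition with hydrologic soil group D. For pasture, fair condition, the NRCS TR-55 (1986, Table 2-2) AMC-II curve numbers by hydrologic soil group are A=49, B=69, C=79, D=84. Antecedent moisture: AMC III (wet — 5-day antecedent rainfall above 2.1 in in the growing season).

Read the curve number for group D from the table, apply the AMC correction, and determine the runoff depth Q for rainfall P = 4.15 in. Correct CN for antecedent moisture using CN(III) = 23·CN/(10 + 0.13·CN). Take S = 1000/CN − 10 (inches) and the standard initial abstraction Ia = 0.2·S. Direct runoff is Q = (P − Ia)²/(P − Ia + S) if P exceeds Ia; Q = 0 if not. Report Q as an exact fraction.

Q = 1481403121/449083740 in ≈ 3.299 in

NRCS table: pasture, fair condition, soil group D → CN(II) = 84
Wet (AMC III): CN(III) = 23·84/(10 + 0.13·84) = 1932/(523/25) = 48300/523 ≈ 92.352
Retention S: 1000/CN − 10 with CN=92.352 → S = 400/483 ≈ 0.828 in
Ia = 0.2·(400/483) = 80/483 in ≈ 0.166 in
Since P=4.150 > Ia=0.166: effective rainfall P−Ia = 38489/9660 in
Runoff Q = (P−Ia)²/(P−Ia+S) = (3.984)²/(3.984+0.828) = 1481403121/449083740 ≈ 3.299 in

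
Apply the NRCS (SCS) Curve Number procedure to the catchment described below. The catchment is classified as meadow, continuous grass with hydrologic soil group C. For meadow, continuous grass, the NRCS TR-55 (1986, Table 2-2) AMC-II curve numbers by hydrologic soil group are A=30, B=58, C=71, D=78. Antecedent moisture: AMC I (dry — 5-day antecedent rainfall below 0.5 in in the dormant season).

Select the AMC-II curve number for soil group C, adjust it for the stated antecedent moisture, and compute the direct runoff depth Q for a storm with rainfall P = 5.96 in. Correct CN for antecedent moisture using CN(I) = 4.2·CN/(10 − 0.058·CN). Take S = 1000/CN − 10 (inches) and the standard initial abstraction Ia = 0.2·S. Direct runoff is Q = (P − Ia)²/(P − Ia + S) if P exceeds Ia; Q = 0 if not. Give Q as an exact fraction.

NRCS table: meadow, continuous grass, soil group C → CN(II) = 71
Dry (AMC I): CN(I) = 4.2·71/(10 − 0.058·71) = (1491/5)/(2941/500) = 149100/2941 ≈ 50.697
Max retention: S = 1000/(149100/2941) − 10 = 14500/1491 in (≈ 9.725 in)
Initial abstraction Ia = S/5 = (14500/1491)/5 = 2900/1491 ≈ 1.945 in
P − Ia = 5.960 − 1.945 = 149659/37275 ≈ 4.015 in (> 0, runoff occurs)
Q: (149659/37275)² ÷ (512159/37275) = 22397816281/19090726725 in (≈ 1.173 in)

Q = 22397816281/19090726725 in ≈ 1.173 in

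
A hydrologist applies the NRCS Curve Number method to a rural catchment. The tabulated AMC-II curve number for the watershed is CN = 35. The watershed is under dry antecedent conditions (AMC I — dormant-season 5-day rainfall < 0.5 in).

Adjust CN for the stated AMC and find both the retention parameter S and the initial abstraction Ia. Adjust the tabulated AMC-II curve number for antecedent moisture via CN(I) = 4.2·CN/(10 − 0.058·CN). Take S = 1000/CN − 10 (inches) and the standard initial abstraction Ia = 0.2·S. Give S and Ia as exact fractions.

Dry (AMC I): CN(I) = 4.2·35/(10 − 0.058·35) = 147/(797/100) = 14700/797 ≈ 18.444
S = 1000/(14700/797) − 10 = 6500/147 in ≈ 44.218 in
Ia = 0.2·(6500/147) = 1300/147 in ≈ 8.844 in

S = 6500/147 in ≈ 44.218 in; Ia = 1300/147 in ≈ 8.844 in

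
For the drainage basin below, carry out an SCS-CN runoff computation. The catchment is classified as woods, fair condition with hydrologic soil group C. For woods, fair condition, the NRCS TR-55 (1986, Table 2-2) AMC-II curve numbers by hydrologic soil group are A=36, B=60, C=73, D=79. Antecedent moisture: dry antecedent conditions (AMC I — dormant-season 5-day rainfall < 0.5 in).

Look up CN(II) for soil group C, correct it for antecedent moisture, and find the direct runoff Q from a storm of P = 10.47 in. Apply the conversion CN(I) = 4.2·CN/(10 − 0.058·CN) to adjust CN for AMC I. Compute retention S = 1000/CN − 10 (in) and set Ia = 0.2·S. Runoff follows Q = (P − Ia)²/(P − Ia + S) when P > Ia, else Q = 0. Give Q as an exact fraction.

NRCS table: woods, fair condition, soil group C → CN(II) = 73
CN(I) from CN(II)=73: (4.2·73)/(10 − 0.058·73) = 51100/961 ≈ 53.174
Retention S: 1000/CN − 10 with CN=53.174 → S = 4500/511 ≈ 8.806 in
Ia = 0.2·(4500/511) = 900/511 in ≈ 1.761 in
Since P=10.470 > Ia=1.761: effective rainfall P−Ia = 445017/51100 in
Runoff Q = (P−Ia)²/(P−Ia+S) = (8.709)²/(8.709+8.806) = 66013376763/15245122900 ≈ 4.330 in

Q = 66013376763/15245122900 in ≈ 4.330 in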